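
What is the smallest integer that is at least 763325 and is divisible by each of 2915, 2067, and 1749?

The integer must be a common multiple of 2915, 2067, and 1749, so a multiple of their LCM.
2915 = 5 × 11 × 53
2067 = 3 × 13 × 53
1749 = 3 × 11 × 53
LCM(2915, 2067, 1749) = 3 × 5 × 11 × 13 × 53 = 113685.
Smallest multiple of 113685 that is ≥ 763325: ⌈763325/113685⌉ × 113685 = 7 × 113685 = 795795.

795795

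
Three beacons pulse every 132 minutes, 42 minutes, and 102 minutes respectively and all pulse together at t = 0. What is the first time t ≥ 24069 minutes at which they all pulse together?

Joint pulses occur at multiples of LCM(132, 42, 102).
132 = 2^2 × 3 × 11
42 = 2 × 3 × 7
102 = 2 × 3 × 17
LCM(132, 42, 102) = 2^2 × 3 × 7 × 11 × 17 = 15708.
Smallest multiple of 15708 that is ≥ 24069: ⌈24069/15708⌉ × 15708 = 2 × 15708 = 31416.

31416 minutes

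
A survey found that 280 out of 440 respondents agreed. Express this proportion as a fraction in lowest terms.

7/11

280 = 2^3 × 5 × 7
440 = 2^3 × 5 × 11
gcd(280, 440) = 2^3 × 5 = 40.
Divide numerator and denominator by 40: 280/440 = 7/11.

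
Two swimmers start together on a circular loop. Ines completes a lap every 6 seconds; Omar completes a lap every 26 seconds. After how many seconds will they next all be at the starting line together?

We need the least common multiple of the intervals.
6 = 2 × 3
26 = 2 × 13
LCM(6, 26) = 2 × 3 × 13 = 78.

78 seconds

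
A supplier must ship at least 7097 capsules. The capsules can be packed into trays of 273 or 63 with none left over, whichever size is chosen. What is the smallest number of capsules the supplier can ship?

The number of capsules must be a common multiple of 273 and 63, so a multiple of their LCM.
273 = 3 × 7 × 13
63 = 3^2 × 7
LCM(273, 63) = 3^2 × 7 × 13 = 819.
Smallest multiple of 819 that is ≥ 7097: ⌈7097/819⌉ × 819 = 9 × 819 = 7371.

7371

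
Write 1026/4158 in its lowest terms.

1026 = 2 × 3^3 × 19
4158 = 2 × 3^3 × 7 × 11
gcd(1026, 4158) = 2 × 3^3 = 54.
Divide numerator and denominator by 54: 1026/4158 = 19/77.

19/77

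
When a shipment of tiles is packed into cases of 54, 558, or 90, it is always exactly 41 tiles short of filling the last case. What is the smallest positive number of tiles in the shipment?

8329

Being 41 short of a full case of size k means N ≡ −41 (mod k), i.e. N + 41 is a multiple of each size.
54 = 2 × 3^3
558 = 2 × 3^2 × 31
90 = 2 × 3^2 × 5
LCM(54, 558, 90) = 2 × 3^3 × 5 × 31 = 8370.
Smallest positive N is 8370 − 41 = 8329.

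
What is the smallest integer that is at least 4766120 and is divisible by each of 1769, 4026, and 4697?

The integer must be a common multiple of 1769, 4026, and 4697, so a multiple of their LCM.
1769 = 29 × 61
4026 = 2 × 3 × 11 × 61
4697 = 7 × 11 × 61
LCM(1769, 4026, 4697) = 2 × 3 × 7 × 11 × 29 × 61 = 817278.
Smallest multiple of 817278 that is ≥ 4766120: ⌈4766120/817278⌉ × 817278 = 6 × 817278 = 4903668.

4903668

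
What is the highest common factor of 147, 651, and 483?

21

147 = 3 × 7^2
651 = 3 × 7 × 31
483 = 3 × 7 × 23
gcd(147, 651, 483) = 3 × 7 = 21.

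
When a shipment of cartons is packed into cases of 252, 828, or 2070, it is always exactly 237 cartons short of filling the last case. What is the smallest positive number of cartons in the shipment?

28743

Being 237 short of a full case of size k means N ≡ −237 (mod k), i.e. N + 237 is a multiple of each size.
252 = 2^2 × 3^2 × 7
828 = 2^2 × 3^2 × 23
2070 = 2 × 3^2 × 5 × 23
LCM(252, 828, 2070) = 2^2 × 3^2 × 5 × 7 × 23 = 28980.
Smallest positive N is 28980 − 237 = 28743.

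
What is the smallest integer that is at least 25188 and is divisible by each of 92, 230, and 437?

The integer must be a common multiple of 92, 230, and 437, so a multiple of their LCM.
92 = 2^2 × 23
230 = 2 × 5 × 23
437 = 19 × 23
LCM(92, 230, 437) = 2^2 × 5 × 19 × 23 = 8740.
Smallest multiple of 8740 that is ≥ 25188: ⌈25188/8740⌉ × 8740 = 3 × 8740 = 26220.

26220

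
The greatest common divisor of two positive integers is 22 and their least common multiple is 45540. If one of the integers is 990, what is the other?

For two integers, gcd × lcm = product, so the other is (22 × 45540) / 990 = 1001880 / 990 = 1012.

1012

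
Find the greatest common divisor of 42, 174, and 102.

6

42 = 2 × 3 × 7
174 = 2 × 3 × 29
102 = 2 × 3 × 17
gcd(42, 174, 102) = 2 × 3 = 6.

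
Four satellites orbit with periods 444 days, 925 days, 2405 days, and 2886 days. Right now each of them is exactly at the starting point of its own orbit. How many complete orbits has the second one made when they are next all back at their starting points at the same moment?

156 orbits

They are all back at their starting positions together after one LCM of the periods.
444 = 2^2 × 3 × 37
925 = 5^2 × 37
2405 = 5 × 13 × 37
2886 = 2 × 3 × 13 × 37
LCM(444, 925, 2405, 2886) = 2^2 × 3 × 5^2 × 13 × 37 = 144300.
Orbits for period 925: 144300 / 925 = 156.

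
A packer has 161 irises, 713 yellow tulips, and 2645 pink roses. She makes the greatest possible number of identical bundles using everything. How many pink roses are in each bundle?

Number of bundles = gcd(161, 713, 2645).
161 = 7 × 23
713 = 23 × 31
2645 = 5 × 23^2
gcd(161, 713, 2645) = 23.
pink roses per bundle = 2645 / 23 = 115.

115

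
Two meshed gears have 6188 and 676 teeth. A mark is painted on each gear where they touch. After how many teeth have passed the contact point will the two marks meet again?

The first simultaneous occurrence is after LCM of the individual periods.
6188 = 2^2 × 7 × 13 × 17
676 = 2^2 × 13^2
LCM(6188, 676) = 2^2 × 7 × 13^2 × 17 = 80444.

80444 teeth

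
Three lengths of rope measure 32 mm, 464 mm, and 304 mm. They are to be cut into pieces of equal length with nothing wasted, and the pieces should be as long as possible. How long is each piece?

16 mm

The greatest length dividing all of 32, 464, and 304 is their gcd.
32 = 2^5
464 = 2^4 × 29
304 = 2^4 × 19
gcd(32, 464, 304) = 2^4 = 16.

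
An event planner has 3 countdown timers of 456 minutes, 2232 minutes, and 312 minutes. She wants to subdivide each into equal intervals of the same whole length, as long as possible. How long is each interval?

24 minutes

The interval must divide each timer length; the longest such is the gcd.
456 = 2^3 × 3 × 19
2232 = 2^3 × 3^2 × 31
312 = 2^3 × 3 × 13
gcd(456, 2232, 312) = 2^3 × 3 = 24.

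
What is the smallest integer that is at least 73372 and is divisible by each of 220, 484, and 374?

The integer must be a common multiple of 220, 484, and 374, so a multiple of their LCM.
220 = 2^2 × 5 × 11
484 = 2^2 × 11^2
374 = 2 × 11 × 17
LCM(220, 484, 374) = 2^2 × 5 × 11^2 × 17 = 41140.
Smallest multiple of 41140 that is ≥ 73372: ⌈73372/41140⌉ × 41140 = 2 × 41140 = 82280.

82280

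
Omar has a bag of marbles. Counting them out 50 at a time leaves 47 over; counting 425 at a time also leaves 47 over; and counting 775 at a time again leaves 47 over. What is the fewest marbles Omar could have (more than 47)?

26397

N − 47 must be a common multiple of 50, 425, and 775.
50 = 2 × 5^2
425 = 5^2 × 17
775 = 5^2 × 31
LCM(50, 425, 775) = 2 × 5^2 × 17 × 31 = 26350.
Smallest N > 47 is LCM + 47 = 26350 + 47 = 26397.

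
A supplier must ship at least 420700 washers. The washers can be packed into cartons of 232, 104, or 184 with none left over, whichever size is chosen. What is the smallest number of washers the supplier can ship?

The number of washers must be a common multiple of 232, 104, and 184, so a multiple of their LCM.
232 = 2^3 × 29
104 = 2^3 × 13
184 = 2^3 × 23
LCM(232, 104, 184) = 2^3 × 13 × 23 × 29 = 69368.
Smallest multiple of 69368 that is ≥ 420700: ⌈420700/69368⌉ × 69368 = 7 × 69368 = 485576.

485576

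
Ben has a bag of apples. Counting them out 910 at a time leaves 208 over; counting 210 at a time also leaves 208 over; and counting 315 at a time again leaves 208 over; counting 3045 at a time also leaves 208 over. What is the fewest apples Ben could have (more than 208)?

N − 208 must be a common multiple of 910, 210, 315, and 3045.
910 = 2 × 5 × 7 × 13
210 = 2 × 3 × 5 × 7
315 = 3^2 × 5 × 7
3045 = 3 × 5 × 7 × 29
LCM(910, 210, 315, 3045) = 2 × 3^2 × 5 × 7 × 13 × 29 = 237510.
Smallest N > 208 is LCM + 208 = 237510 + 208 = 237718.

237718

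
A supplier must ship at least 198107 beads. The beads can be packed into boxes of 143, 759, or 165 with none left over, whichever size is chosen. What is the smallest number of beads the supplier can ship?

246675

The number of beads must be a common multiple of 143, 759, and 165, so a multiple of their LCM.
143 = 11 × 13
759 = 3 × 11 × 23
165 = 3 × 5 × 11
LCM(143, 759, 165) = 3 × 5 × 11 × 13 × 23 = 49335.
Smallest multiple of 49335 that is ≥ 198107: ⌈198107/49335⌉ × 49335 = 5 × 49335 = 246675.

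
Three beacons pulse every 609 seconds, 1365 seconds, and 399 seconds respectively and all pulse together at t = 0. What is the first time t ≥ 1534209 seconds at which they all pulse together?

Joint pulses occur at multiples of LCM(609, 1365, 399).
609 = 3 × 7 × 29
1365 = 3 × 5 × 7 × 13
399 = 3 × 7 × 19
LCM(609, 1365, 399) = 3 × 5 × 7 × 13 × 19 × 29 = 752115.
Smallest multiple of 752115 that is ≥ 1534209: ⌈1534209/752115⌉ × 752115 = 3 × 752115 = 2256345.

2256345 seconds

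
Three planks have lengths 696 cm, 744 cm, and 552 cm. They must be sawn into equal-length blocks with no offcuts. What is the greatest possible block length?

24 cm

The block length must divide every plank, so the greatest is gcd(696, 744, 552).
696 = 2^3 × 3 × 29
744 = 2^3 × 3 × 31
552 = 2^3 × 3 × 23
gcd(696, 744, 552) = 2^3 × 3 = 24.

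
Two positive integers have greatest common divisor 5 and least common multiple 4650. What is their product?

For any two positive integers, gcd × lcm = product = 5 × 4650 = 23250.

23250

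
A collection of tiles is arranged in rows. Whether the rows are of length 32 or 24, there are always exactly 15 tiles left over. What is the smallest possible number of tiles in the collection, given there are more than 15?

111

N − 15 must be a common multiple of 32 and 24.
32 = 2^5
24 = 2^3 × 3
LCM(32, 24) = 2^5 × 3 = 96.
Smallest N > 15 is LCM + 15 = 96 + 15 = 111.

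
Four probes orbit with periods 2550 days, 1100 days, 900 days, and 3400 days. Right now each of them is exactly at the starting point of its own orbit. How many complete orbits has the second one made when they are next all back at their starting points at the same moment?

All finish a whole number of cycles simultaneously at t = LCM of the periods.
2550 = 2 × 3 × 5^2 × 17
1100 = 2^2 × 5^2 × 11
900 = 2^2 × 3^2 × 5^2
3400 = 2^3 × 5^2 × 17
LCM(2550, 1100, 900, 3400) = 2^3 × 3^2 × 5^2 × 11 × 17 = 336600.
Orbits for period 1100: 336600 / 1100 = 306.

306 orbits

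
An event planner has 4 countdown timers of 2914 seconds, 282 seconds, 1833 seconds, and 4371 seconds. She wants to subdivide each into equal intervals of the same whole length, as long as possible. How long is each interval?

The interval must divide each timer length; the longest such is the gcd.
2914 = 2 × 31 × 47
282 = 2 × 3 × 47
1833 = 3 × 13 × 47
4371 = 3 × 31 × 47
gcd(2914, 282, 1833, 4371) = 47.

47 seconds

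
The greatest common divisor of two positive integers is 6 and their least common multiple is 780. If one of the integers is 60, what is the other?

For two integers, gcd × lcm = product, so the other is (6 × 780) / 60 = 4680 / 60 = 78.

78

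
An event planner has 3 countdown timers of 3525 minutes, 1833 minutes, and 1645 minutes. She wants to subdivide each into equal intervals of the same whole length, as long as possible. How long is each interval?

The interval must divide each timer length; the longest such is the gcd.
3525 = 3 × 5^2 × 47
1833 = 3 × 13 × 47
1645 = 5 × 7 × 47
gcd(3525, 1833, 1645) = 47.

47 minutes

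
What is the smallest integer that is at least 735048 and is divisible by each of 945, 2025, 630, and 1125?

The integer must be a common multiple of 945, 2025, 630, and 1125, so a multiple of their LCM.
945 = 3^3 × 5 × 7
2025 = 3^4 × 5^2
630 = 2 × 3^2 × 5 × 7
1125 = 3^2 × 5^3
LCM(945, 2025, 630, 1125) = 2 × 3^4 × 5^3 × 7 = 141750.
Smallest multiple of 141750 that is ≥ 735048: ⌈735048/141750⌉ × 141750 = 6 × 141750 = 850500.

850500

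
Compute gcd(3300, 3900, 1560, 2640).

60

3300 = 2^2 × 3 × 5^2 × 11
3900 = 2^2 × 3 × 5^2 × 13
1560 = 2^3 × 3 × 5 × 13
2640 = 2^4 × 3 × 5 × 11
gcd(3300, 3900, 1560, 2640) = 2^2 × 3 × 5 = 60.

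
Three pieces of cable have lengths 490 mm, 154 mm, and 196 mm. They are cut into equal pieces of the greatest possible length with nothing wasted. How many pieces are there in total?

Piece length = gcd(490, 154, 196).
490 = 2 × 5 × 7^2
154 = 2 × 7 × 11
196 = 2^2 × 7^2
gcd(490, 154, 196) = 2 × 7 = 14.
Total pieces = 490/14 + 154/14 + 196/14 = 35 + 11 + 14 = 60.

60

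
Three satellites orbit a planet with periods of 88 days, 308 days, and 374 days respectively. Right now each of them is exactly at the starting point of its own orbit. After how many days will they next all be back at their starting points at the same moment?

10472 days

We need the least common multiple of the intervals.
88 = 2^3 × 11
308 = 2^2 × 7 × 11
374 = 2 × 11 × 17
LCM(88, 308, 374) = 2^3 × 7 × 11 × 17 = 10472.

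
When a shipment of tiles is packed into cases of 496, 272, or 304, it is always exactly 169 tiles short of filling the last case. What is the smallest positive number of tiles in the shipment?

Being 169 short of a full case of size k means N ≡ −169 (mod k), i.e. N + 169 is a multiple of each size.
496 = 2^4 × 31
272 = 2^4 × 17
304 = 2^4 × 19
LCM(496, 272, 304) = 2^4 × 17 × 19 × 31 = 160208.
Smallest positive N is 160208 − 169 = 160039.

160039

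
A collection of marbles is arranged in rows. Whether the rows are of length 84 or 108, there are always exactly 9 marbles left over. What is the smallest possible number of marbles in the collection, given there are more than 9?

765

N − 9 must be a common multiple of 84 and 108.
84 = 2^2 × 3 × 7
108 = 2^2 × 3^3
LCM(84, 108) = 2^2 × 3^3 × 7 = 756.
Smallest N > 9 is LCM + 9 = 756 + 9 = 765.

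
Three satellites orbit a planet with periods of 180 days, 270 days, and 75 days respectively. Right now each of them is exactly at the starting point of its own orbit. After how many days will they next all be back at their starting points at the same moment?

2700 days

The first simultaneous occurrence is after LCM of the individual periods.
180 = 2^2 × 3^2 × 5
270 = 2 × 3^3 × 5
75 = 3 × 5^2
LCM(180, 270, 75) = 2^2 × 3^3 × 5^2 = 2700.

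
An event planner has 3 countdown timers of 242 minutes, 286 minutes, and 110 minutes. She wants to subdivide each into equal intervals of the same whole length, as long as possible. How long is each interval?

The interval must divide each timer length; the longest such is the gcd.
242 = 2 × 11^2
286 = 2 × 11 × 13
110 = 2 × 5 × 11
gcd(242, 286, 110) = 2 × 11 = 22.

22 minutes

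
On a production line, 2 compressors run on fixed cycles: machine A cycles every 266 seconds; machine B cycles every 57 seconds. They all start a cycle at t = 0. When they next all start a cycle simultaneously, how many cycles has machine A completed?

They are all back at their starting positions together after one LCM of the periods.
266 = 2 × 7 × 19
57 = 3 × 19
LCM(266, 57) = 2 × 3 × 7 × 19 = 798.
Cycles for period 266: 798 / 266 = 3.

3 cycles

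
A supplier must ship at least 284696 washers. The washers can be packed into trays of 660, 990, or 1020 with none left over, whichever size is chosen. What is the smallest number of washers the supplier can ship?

302940

The number of washers must be a common multiple of 660, 990, and 1020, so a multiple of their LCM.
660 = 2^2 × 3 × 5 × 11
990 = 2 × 3^2 × 5 × 11
1020 = 2^2 × 3 × 5 × 17
LCM(660, 990, 1020) = 2^2 × 3^2 × 5 × 11 × 17 = 33660.
Smallest multiple of 33660 that is ≥ 284696: ⌈284696/33660⌉ × 33660 = 9 × 33660 = 302940.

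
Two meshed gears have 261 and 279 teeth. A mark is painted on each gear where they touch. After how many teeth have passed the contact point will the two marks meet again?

8091 teeth

The first simultaneous occurrence is after LCM of the individual periods.
261 = 3^2 × 29
279 = 3^2 × 31
LCM(261, 279) = 3^2 × 29 × 31 = 8091.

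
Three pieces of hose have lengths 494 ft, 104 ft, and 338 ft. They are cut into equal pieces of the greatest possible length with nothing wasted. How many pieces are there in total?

36

Piece length = gcd(494, 104, 338).
494 = 2 × 13 × 19
104 = 2^3 × 13
338 = 2 × 13^2
gcd(494, 104, 338) = 2 × 13 = 26.
Total pieces = 494/26 + 104/26 + 338/26 = 19 + 4 + 13 = 36.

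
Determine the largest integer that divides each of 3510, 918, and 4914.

54

3510 = 2 × 3^3 × 5 × 13
918 = 2 × 3^3 × 17
4914 = 2 × 3^3 × 7 × 13
gcd(3510, 918, 4914) = 2 × 3^3 = 54.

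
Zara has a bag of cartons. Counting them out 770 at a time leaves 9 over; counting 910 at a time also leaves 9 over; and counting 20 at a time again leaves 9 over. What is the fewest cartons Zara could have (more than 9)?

N − 9 must be a common multiple of 770, 910, and 20.
770 = 2 × 5 × 7 × 11
910 = 2 × 5 × 7 × 13
20 = 2^2 × 5
LCM(770, 910, 20) = 2^2 × 5 × 7 × 11 × 13 = 20020.
Smallest N > 9 is LCM + 9 = 20020 + 9 = 20029.

20029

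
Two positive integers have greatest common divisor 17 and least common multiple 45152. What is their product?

767584

For any two positive integers, gcd × lcm = product = 17 × 45152 = 767584.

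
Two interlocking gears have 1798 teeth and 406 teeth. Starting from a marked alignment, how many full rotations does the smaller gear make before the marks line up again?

31 rotations

All finish a whole number of cycles simultaneously at t = LCM of the periods.
1798 = 2 × 29 × 31
406 = 2 × 7 × 29
LCM(1798, 406) = 2 × 7 × 29 × 31 = 12586.
Rotations for period 406: 12586 / 406 = 31.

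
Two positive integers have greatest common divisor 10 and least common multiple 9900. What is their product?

For any two positive integers, gcd × lcm = product = 10 × 9900 = 99000.

99000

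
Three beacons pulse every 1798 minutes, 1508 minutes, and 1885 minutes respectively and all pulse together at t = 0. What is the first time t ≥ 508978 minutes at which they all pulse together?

701220 minutes

Joint pulses occur at multiples of LCM(1798, 1508, 1885).
1798 = 2 × 29 × 31
1508 = 2^2 × 13 × 29
1885 = 5 × 13 × 29
LCM(1798, 1508, 1885) = 2^2 × 5 × 13 × 29 × 31 = 233740.
Smallest multiple of 233740 that is ≥ 508978: ⌈508978/233740⌉ × 233740 = 3 × 233740 = 701220.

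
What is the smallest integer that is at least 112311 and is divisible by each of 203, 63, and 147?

The integer must be a common multiple of 203, 63, and 147, so a multiple of their LCM.
203 = 7 × 29
63 = 3^2 × 7
147 = 3 × 7^2
LCM(203, 63, 147) = 3^2 × 7^2 × 29 = 12789.
Smallest multiple of 12789 that is ≥ 112311: ⌈112311/12789⌉ × 12789 = 9 × 12789 = 115101.

115101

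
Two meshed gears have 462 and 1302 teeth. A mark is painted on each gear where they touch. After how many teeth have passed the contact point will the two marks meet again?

14322 teeth

The first simultaneous occurrence is after LCM of the individual periods.
462 = 2 × 3 × 7 × 11
1302 = 2 × 3 × 7 × 31
LCM(462, 1302) = 2 × 3 × 7 × 11 × 31 = 14322.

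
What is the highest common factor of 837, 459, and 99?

9

837 = 3^3 × 31
459 = 3^3 × 17
99 = 3^2 × 11
gcd(837, 459, 99) = 3^2 = 9.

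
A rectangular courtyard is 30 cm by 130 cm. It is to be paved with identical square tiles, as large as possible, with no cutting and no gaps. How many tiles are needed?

Tile side = gcd(30, 130).
30 = 2 × 3 × 5
130 = 2 × 5 × 13
gcd(30, 130) = 2 × 5 = 10.
Tiles: (30/10) × (130/10) = 3 × 13 = 39.

39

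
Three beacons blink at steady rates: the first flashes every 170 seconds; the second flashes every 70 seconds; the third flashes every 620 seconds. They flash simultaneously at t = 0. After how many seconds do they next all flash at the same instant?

73780 seconds

They coincide at every common multiple of the periods; the first is the LCM.
170 = 2 × 5 × 17
70 = 2 × 5 × 7
620 = 2^2 × 5 × 31
LCM(170, 70, 620) = 2^2 × 5 × 7 × 17 × 31 = 73780.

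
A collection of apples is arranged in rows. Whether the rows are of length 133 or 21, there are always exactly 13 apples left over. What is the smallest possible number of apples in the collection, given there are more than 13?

N − 13 must be a common multiple of 133 and 21.
133 = 7 × 19
21 = 3 × 7
LCM(133, 21) = 3 × 7 × 19 = 399.
Smallest N > 13 is LCM + 13 = 399 + 13 = 412.

412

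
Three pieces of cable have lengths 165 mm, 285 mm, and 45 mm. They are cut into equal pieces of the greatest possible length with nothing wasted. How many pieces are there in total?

Piece length = gcd(165, 285, 45).
165 = 3 × 5 × 11
285 = 3 × 5 × 19
45 = 3^2 × 5
gcd(165, 285, 45) = 3 × 5 = 15.
Total pieces = 165/15 + 285/15 + 45/15 = 11 + 19 + 3 = 33.

33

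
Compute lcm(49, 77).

539

49 = 7^2
77 = 7 × 11
LCM(49, 77) = 7^2 × 11 = 539.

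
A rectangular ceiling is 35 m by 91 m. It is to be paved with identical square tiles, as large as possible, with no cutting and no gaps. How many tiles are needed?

65

Tile side = gcd(35, 91).
35 = 5 × 7
91 = 7 × 13
gcd(35, 91) = 7.
Tiles: (35/7) × (91/7) = 5 × 13 = 65.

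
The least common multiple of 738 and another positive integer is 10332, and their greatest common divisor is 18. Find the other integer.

252

gcd × lcm = product of the two integers, so the other integer is (18 × 10332) / 738 = 252.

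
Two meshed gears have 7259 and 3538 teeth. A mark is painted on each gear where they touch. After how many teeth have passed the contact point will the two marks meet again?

421022 teeth

We need the least common multiple of the intervals.
7259 = 7 × 17 × 61
3538 = 2 × 29 × 61
LCM(7259, 3538) = 2 × 7 × 17 × 29 × 61 = 421022.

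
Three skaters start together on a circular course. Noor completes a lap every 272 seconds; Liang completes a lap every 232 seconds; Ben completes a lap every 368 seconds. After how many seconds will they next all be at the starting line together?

181424 seconds

We need the least common multiple of the intervals.
272 = 2^4 × 17
232 = 2^3 × 29
368 = 2^4 × 23
LCM(272, 232, 368) = 2^4 × 17 × 23 × 29 = 181424.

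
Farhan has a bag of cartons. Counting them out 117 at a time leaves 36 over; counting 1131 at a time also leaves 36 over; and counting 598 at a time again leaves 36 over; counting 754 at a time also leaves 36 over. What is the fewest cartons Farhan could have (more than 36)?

N − 36 must be a common multiple of 117, 1131, 598, and 754.
117 = 3^2 × 13
1131 = 3 × 13 × 29
598 = 2 × 13 × 23
754 = 2 × 13 × 29
LCM(117, 1131, 598, 754) = 2 × 3^2 × 13 × 23 × 29 = 156078.
Smallest N > 36 is LCM + 36 = 156078 + 36 = 156114.

156114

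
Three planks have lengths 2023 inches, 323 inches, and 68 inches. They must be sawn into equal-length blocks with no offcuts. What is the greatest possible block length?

The block length must divide every plank, so the greatest is gcd(2023, 323, 68).
2023 = 7 × 17^2
323 = 17 × 19
68 = 2^2 × 17
gcd(2023, 323, 68) = 17.

17 inches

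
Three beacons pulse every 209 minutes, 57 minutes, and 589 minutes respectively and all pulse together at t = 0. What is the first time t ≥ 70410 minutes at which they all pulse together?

Joint pulses occur at multiples of LCM(209, 57, 589).
209 = 11 × 19
57 = 3 × 19
589 = 19 × 31
LCM(209, 57, 589) = 3 × 11 × 19 × 31 = 19437.
Smallest multiple of 19437 that is ≥ 70410: ⌈70410/19437⌉ × 19437 = 4 × 19437 = 77748.

77748 minutes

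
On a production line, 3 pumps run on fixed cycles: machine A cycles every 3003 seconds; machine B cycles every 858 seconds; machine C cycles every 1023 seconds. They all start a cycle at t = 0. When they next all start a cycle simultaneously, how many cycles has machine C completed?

182 cycles

The first common completion time is the LCM of the periods.
3003 = 3 × 7 × 11 × 13
858 = 2 × 3 × 11 × 13
1023 = 3 × 11 × 31
LCM(3003, 858, 1023) = 2 × 3 × 7 × 11 × 13 × 31 = 186186.
Cycles for period 1023: 186186 / 1023 = 182.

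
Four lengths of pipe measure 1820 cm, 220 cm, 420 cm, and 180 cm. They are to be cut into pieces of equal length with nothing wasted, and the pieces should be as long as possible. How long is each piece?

20 cm

The greatest length dividing all of 1820, 220, 420, and 180 is their gcd.
1820 = 2^2 × 5 × 7 × 13
220 = 2^2 × 5 × 11
420 = 2^2 × 3 × 5 × 7
180 = 2^2 × 3^2 × 5
gcd(1820, 220, 420, 180) = 2^2 × 5 = 20.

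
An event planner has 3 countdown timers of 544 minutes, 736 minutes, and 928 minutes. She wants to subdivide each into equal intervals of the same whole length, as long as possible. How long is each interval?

The interval must divide each timer length; the longest such is the gcd.
544 = 2^5 × 17
736 = 2^5 × 23
928 = 2^5 × 29
gcd(544, 736, 928) = 2^5 = 32.

32 minutes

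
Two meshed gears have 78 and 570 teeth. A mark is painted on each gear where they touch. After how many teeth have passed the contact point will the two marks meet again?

7410 teeth

They coincide at every common multiple of the periods; the first is the LCM.
78 = 2 × 3 × 13
570 = 2 × 3 × 5 × 19
LCM(78, 570) = 2 × 3 × 5 × 13 × 19 = 7410.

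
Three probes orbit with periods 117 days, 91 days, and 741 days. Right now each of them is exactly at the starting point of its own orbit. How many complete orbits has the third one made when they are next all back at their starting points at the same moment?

They are all back at their starting positions together after one LCM of the periods.
117 = 3^2 × 13
91 = 7 × 13
741 = 3 × 13 × 19
LCM(117, 91, 741) = 3^2 × 7 × 13 × 19 = 15561.
Orbits for period 741: 15561 / 741 = 21.

21 orbits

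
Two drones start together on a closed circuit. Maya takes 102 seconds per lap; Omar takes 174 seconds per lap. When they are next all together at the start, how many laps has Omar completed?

All finish a whole number of cycles simultaneously at t = LCM of the periods.
102 = 2 × 3 × 17
174 = 2 × 3 × 29
LCM(102, 174) = 2 × 3 × 17 × 29 = 2958.
Laps for period 174: 2958 / 174 = 17.

17 laps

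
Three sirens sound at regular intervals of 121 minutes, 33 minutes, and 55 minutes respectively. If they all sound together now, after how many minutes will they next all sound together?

They coincide at every common multiple of the periods; the first is the LCM.
121 = 11^2
33 = 3 × 11
55 = 5 × 11
LCM(121, 33, 55) = 3 × 5 × 11^2 = 1815.

1815 minutes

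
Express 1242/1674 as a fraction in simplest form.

23/31

1242 = 2 × 3^3 × 23
1674 = 2 × 3^3 × 31
gcd(1242, 1674) = 2 × 3^3 = 54.
Divide numerator and denominator by 54: 1242/1674 = 23/31.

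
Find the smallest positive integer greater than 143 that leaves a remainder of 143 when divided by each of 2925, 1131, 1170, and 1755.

509093

N − 143 must be a common multiple of 2925, 1131, 1170, and 1755.
2925 = 3^2 × 5^2 × 13
1131 = 3 × 13 × 29
1170 = 2 × 3^2 × 5 × 13
1755 = 3^3 × 5 × 13
LCM(2925, 1131, 1170, 1755) = 2 × 3^3 × 5^2 × 13 × 29 = 508950.
Smallest N > 143 is LCM + 143 = 508950 + 143 = 509093.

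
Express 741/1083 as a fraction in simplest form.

741 = 3 × 13 × 19
1083 = 3 × 19^2
gcd(741, 1083) = 3 × 19 = 57.
Divide numerator and denominator by 57: 741/1083 = 13/19.

13/19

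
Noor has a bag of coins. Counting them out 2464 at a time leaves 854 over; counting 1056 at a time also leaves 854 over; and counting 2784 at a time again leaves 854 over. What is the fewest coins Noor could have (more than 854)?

N − 854 must be a common multiple of 2464, 1056, and 2784.
2464 = 2^5 × 7 × 11
1056 = 2^5 × 3 × 11
2784 = 2^5 × 3 × 29
LCM(2464, 1056, 2784) = 2^5 × 3 × 7 × 11 × 29 = 214368.
Smallest N > 854 is LCM + 854 = 214368 + 854 = 215222.

215222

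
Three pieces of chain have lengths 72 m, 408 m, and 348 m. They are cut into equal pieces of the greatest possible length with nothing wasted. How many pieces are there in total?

69

Piece length = gcd(72, 408, 348).
72 = 2^3 × 3^2
408 = 2^3 × 3 × 17
348 = 2^2 × 3 × 29
gcd(72, 408, 348) = 2^2 × 3 = 12.
Total pieces = 72/12 + 408/12 + 348/12 = 6 + 34 + 29 = 69.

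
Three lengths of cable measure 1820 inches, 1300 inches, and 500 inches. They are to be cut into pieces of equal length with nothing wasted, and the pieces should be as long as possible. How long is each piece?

The greatest length dividing all of 1820, 1300, and 500 is their gcd.
1820 = 2^2 × 5 × 7 × 13
1300 = 2^2 × 5^2 × 13
500 = 2^2 × 5^3
gcd(1820, 1300, 500) = 2^2 × 5 = 20.

20 inches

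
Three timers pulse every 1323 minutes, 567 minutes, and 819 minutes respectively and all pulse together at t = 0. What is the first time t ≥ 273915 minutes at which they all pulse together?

Joint pulses occur at multiples of LCM(1323, 567, 819).
1323 = 3^3 × 7^2
567 = 3^4 × 7
819 = 3^2 × 7 × 13
LCM(1323, 567, 819) = 3^4 × 7^2 × 13 = 51597.
Smallest multiple of 51597 that is ≥ 273915: ⌈273915/51597⌉ × 51597 = 6 × 51597 = 309582.

309582 minutes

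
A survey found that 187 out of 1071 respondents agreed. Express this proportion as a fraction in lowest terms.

11/63

187 = 11 × 17
1071 = 3^2 × 7 × 17
gcd(187, 1071) = 17.
Divide numerator and denominator by 17: 187/1071 = 11/63.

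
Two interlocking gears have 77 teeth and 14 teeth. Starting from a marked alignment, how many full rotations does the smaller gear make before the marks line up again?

All finish a whole number of cycles simultaneously at t = LCM of the periods.
77 = 7 × 11
14 = 2 × 7
LCM(77, 14) = 2 × 7 × 11 = 154.
Rotations for period 14: 154 / 14 = 11.

11 rotations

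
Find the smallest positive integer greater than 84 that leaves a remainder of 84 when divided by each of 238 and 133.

N − 84 must be a common multiple of 238 and 133.
238 = 2 × 7 × 17
133 = 7 × 19
LCM(238, 133) = 2 × 7 × 17 × 19 = 4522.
Smallest N > 84 is LCM + 84 = 4522 + 84 = 4606.

4606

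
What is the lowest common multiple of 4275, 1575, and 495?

4275 = 3^2 × 5^2 × 19
1575 = 3^2 × 5^2 × 7
495 = 3^2 × 5 × 11
LCM(4275, 1575, 495) = 3^2 × 5^2 × 7 × 11 × 19 = 329175.

329175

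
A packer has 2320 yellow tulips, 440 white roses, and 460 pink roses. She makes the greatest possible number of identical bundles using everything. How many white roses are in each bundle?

22

Number of bundles = gcd(2320, 440, 460).
2320 = 2^4 × 5 × 29
440 = 2^3 × 5 × 11
460 = 2^2 × 5 × 23
gcd(2320, 440, 460) = 2^2 × 5 = 20.
white roses per bundle = 440 / 20 = 22.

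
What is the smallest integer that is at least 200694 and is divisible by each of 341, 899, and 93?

207669

The integer must be a common multiple of 341, 899, and 93, so a multiple of their LCM.
341 = 11 × 31
899 = 29 × 31
93 = 3 × 31
LCM(341, 899, 93) = 3 × 11 × 29 × 31 = 29667.
Smallest multiple of 29667 that is ≥ 200694: ⌈200694/29667⌉ × 29667 = 7 × 29667 = 207669.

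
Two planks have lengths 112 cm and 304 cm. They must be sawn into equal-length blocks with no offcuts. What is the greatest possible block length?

16 cm

By the Euclidean algorithm:
304 = 2 × 112 + 80
112 = 1 × 80 + 32
80 = 2 × 32 + 16
32 = 2 × 16 + 0
gcd(112, 304) = 16.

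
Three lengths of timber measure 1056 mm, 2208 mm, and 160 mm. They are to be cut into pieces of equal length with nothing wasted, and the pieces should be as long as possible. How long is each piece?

The greatest length dividing all of 1056, 2208, and 160 is their gcd.
1056 = 2^5 × 3 × 11
2208 = 2^5 × 3 × 23
160 = 2^5 × 5
gcd(1056, 2208, 160) = 2^5 = 32.

32 mm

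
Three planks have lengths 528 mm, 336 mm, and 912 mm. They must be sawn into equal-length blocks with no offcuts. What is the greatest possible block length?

48 mm

This is the greatest common divisor of 528, 336, and 912.
528 = 2^4 × 3 × 11
336 = 2^4 × 3 × 7
912 = 2^4 × 3 × 19
gcd(528, 336, 912) = 2^4 × 3 = 48.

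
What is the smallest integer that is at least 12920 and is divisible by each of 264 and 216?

14256

The integer must be a common multiple of 264 and 216, so a multiple of their LCM.
264 = 2^3 × 3 × 11
216 = 2^3 × 3^3
LCM(264, 216) = 2^3 × 3^3 × 11 = 2376.
Smallest multiple of 2376 that is ≥ 12920: ⌈12920/2376⌉ × 2376 = 6 × 2376 = 14256.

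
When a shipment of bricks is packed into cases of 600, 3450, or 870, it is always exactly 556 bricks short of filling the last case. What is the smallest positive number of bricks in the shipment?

399644

Being 556 short of a full case of size k means N ≡ −556 (mod k), i.e. N + 556 is a multiple of each size.
600 = 2^3 × 3 × 5^2
3450 = 2 × 3 × 5^2 × 23
870 = 2 × 3 × 5 × 29
LCM(600, 3450, 870) = 2^3 × 3 × 5^2 × 23 × 29 = 400200.
Smallest positive N is 400200 − 556 = 399644.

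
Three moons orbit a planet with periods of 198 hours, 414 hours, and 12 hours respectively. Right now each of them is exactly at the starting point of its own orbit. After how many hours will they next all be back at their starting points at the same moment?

9108 hours

The first simultaneous occurrence is after LCM of the individual periods.
198 = 2 × 3^2 × 11
414 = 2 × 3^2 × 23
12 = 2^2 × 3
LCM(198, 414, 12) = 2^2 × 3^2 × 11 × 23 = 9108.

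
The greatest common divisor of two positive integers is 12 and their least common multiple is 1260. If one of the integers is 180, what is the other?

84

For two integers, gcd × lcm = product, so the other is (12 × 1260) / 180 = 15120 / 180 = 84.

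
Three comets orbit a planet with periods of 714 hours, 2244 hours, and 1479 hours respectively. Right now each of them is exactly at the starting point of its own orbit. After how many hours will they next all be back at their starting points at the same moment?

455532 hours

They coincide at every common multiple of the periods; the first is the LCM.
714 = 2 × 3 × 7 × 17
2244 = 2^2 × 3 × 11 × 17
1479 = 3 × 17 × 29
LCM(714, 2244, 1479) = 2^2 × 3 × 7 × 11 × 17 × 29 = 455532.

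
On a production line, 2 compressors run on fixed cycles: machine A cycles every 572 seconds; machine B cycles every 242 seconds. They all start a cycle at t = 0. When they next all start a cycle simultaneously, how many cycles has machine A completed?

11 cycles

All finish a whole number of cycles simultaneously at t = LCM of the periods.
572 = 2^2 × 11 × 13
242 = 2 × 11^2
LCM(572, 242) = 2^2 × 11^2 × 13 = 6292.
Cycles for period 572: 6292 / 572 = 11.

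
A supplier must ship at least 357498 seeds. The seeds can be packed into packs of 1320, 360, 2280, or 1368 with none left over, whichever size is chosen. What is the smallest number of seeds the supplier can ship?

The number of seeds must be a common multiple of 1320, 360, 2280, and 1368, so a multiple of their LCM.
1320 = 2^3 × 3 × 5 × 11
360 = 2^3 × 3^2 × 5
2280 = 2^3 × 3 × 5 × 19
1368 = 2^3 × 3^2 × 19
LCM(1320, 360, 2280, 1368) = 2^3 × 3^2 × 5 × 11 × 19 = 75240.
Smallest multiple of 75240 that is ≥ 357498: ⌈357498/75240⌉ × 75240 = 5 × 75240 = 376200.

376200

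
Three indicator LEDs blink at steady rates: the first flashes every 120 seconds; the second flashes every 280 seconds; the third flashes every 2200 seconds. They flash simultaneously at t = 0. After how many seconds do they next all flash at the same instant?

46200 seconds

The first simultaneous occurrence is after LCM of the individual periods.
120 = 2^3 × 3 × 5
280 = 2^3 × 5 × 7
2200 = 2^3 × 5^2 × 11
LCM(120, 280, 2200) = 2^3 × 3 × 5^2 × 7 × 11 = 46200.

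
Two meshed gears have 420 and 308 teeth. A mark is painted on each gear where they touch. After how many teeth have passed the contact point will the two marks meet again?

We need the least common multiple of the intervals.
420 = 2^2 × 3 × 5 × 7
308 = 2^2 × 7 × 11
LCM(420, 308) = 2^2 × 3 × 5 × 7 × 11 = 4620.

4620 teeth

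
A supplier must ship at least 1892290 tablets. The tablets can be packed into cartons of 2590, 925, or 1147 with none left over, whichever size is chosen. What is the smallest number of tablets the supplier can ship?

2007250

The number of tablets must be a common multiple of 2590, 925, and 1147, so a multiple of their LCM.
2590 = 2 × 5 × 7 × 37
925 = 5^2 × 37
1147 = 31 × 37
LCM(2590, 925, 1147) = 2 × 5^2 × 7 × 31 × 37 = 401450.
Smallest multiple of 401450 that is ≥ 1892290: ⌈1892290/401450⌉ × 401450 = 5 × 401450 = 2007250.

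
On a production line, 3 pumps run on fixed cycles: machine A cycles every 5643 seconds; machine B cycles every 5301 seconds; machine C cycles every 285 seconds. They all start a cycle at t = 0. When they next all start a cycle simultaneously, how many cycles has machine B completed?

They are all back at their starting positions together after one LCM of the periods.
5643 = 3^3 × 11 × 19
5301 = 3^2 × 19 × 31
285 = 3 × 5 × 19
LCM(5643, 5301, 285) = 3^3 × 5 × 11 × 19 × 31 = 874665.
Cycles for period 5301: 874665 / 5301 = 165.

165 cycles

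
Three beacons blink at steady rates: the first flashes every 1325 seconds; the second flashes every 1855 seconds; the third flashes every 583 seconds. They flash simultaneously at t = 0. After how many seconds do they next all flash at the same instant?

102025 seconds

The first simultaneous occurrence is after LCM of the individual periods.
1325 = 5^2 × 53
1855 = 5 × 7 × 53
583 = 11 × 53
LCM(1325, 1855, 583) = 5^2 × 7 × 11 × 53 = 102025.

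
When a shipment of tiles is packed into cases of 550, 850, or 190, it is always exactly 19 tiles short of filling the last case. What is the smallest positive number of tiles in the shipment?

177631

Being 19 short of a full case of size k means N ≡ −19 (mod k), i.e. N + 19 is a multiple of each size.
550 = 2 × 5^2 × 11
850 = 2 × 5^2 × 17
190 = 2 × 5 × 19
LCM(550, 850, 190) = 2 × 5^2 × 11 × 17 × 19 = 177650.
Smallest positive N is 177650 − 19 = 177631.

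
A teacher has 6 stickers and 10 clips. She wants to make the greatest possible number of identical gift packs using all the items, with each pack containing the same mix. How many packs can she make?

2 packs

By the Euclidean algorithm:
10 = 1 × 6 + 4
6 = 1 × 4 + 2
4 = 2 × 2 + 0
gcd(6, 10) = 2.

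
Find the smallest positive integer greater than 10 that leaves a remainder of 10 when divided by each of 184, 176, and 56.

N − 10 must be a common multiple of 184, 176, and 56.
184 = 2^3 × 23
176 = 2^4 × 11
56 = 2^3 × 7
LCM(184, 176, 56) = 2^4 × 7 × 11 × 23 = 28336.
Smallest N > 10 is LCM + 10 = 28336 + 10 = 28346.

28346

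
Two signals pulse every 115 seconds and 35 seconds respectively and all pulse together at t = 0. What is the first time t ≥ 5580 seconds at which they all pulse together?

5635 seconds

Joint pulses occur at multiples of LCM(115, 35).
115 = 5 × 23
35 = 5 × 7
LCM(115, 35) = 5 × 7 × 23 = 805.
Smallest multiple of 805 that is ≥ 5580: ⌈5580/805⌉ × 805 = 7 × 805 = 5635.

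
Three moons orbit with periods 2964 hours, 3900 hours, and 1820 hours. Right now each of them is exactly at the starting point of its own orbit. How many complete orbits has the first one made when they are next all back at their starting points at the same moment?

They are all back at their starting positions together after one LCM of the periods.
2964 = 2^2 × 3 × 13 × 19
3900 = 2^2 × 3 × 5^2 × 13
1820 = 2^2 × 5 × 7 × 13
LCM(2964, 3900, 1820) = 2^2 × 3 × 5^2 × 7 × 13 × 19 = 518700.
Orbits for period 2964: 518700 / 2964 = 175.

175 orbits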